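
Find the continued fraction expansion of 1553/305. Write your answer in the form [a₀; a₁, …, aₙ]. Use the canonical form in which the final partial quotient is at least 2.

1553 = 5·305 + 28, so a_0 = 5
305 = 10·28 + 25, so a_1 = 10
28 = 1·25 + 3, so a_2 = 1
25 = 8·3 + 1, so a_3 = 8
3 = 3·1 + 0, so a_4 = 3

[5; 10, 1, 8, 3]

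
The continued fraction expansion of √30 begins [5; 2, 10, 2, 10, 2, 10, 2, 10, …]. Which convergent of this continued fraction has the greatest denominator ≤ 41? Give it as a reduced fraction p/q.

115/21

a_0 = 5: 5/1  (≤ bound)
a_1 = 2: 11/2  (≤ bound)
a_2 = 10: 115/21  (≤ bound)
a_3 = 2: 241/44  (> 41, stop)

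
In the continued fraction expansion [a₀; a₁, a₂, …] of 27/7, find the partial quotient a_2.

27 ÷ 7 → quotient 3, remainder 6
7 ÷ 6 → quotient 1, remainder 1
6 ÷ 1 → quotient 6, remainder 0

6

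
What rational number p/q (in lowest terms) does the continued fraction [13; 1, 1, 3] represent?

a_0 = 13: 13/1
a_1 = 1: 14/1
a_2 = 1: 27/2
a_3 = 3: 95/7

95/7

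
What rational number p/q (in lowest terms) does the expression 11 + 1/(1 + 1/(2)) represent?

a_0 = 11: 11/1
a_1 = 1: 12/1
a_2 = 2: 35/3

35/3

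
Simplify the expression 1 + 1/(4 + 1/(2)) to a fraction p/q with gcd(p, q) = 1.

11/9

Compute successive convergents:
a_0 = 1: 1/1
a_1 = 4: 5/4
a_2 = 2: 11/9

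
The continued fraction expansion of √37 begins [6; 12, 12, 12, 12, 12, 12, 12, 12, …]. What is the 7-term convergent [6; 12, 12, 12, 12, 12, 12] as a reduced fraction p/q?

a_0 = 6: 6/1
a_1 = 12: 73/12
a_2 = 12: 882/145
a_3 = 12: 10657/1752
a_4 = 12: 128766/21169
a_5 = 12: 1555849/255780
a_6 = 12: 18798954/3090529

18798954/3090529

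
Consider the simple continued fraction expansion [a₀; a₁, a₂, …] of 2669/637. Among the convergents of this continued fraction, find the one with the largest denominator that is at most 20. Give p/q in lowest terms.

List convergents until the denominator exceeds the bound:
a_0 = 4: 4/1  (≤ bound)
a_1 = 5: 21/5  (≤ bound)
a_2 = 3: 67/16  (≤ bound)
a_3 = 1: 88/21  (> 20, stop)

67/16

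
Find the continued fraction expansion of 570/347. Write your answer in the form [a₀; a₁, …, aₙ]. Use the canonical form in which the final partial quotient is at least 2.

Apply division with remainder until the remainder is 0:
⌊570/347⌋ = 1, remainder 223
⌊347/223⌋ = 1, remainder 124
⌊223/124⌋ = 1, remainder 99
⌊124/99⌋ = 1, remainder 25
⌊99/25⌋ = 3, remainder 24
⌊25/24⌋ = 1, remainder 1
⌊24/1⌋ = 24, remainder 0

[1; 1, 1, 1, 3, 1, 24]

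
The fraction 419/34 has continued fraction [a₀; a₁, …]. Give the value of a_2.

Repeatedly divide and take the remainder:
419 ÷ 34 → quotient 12, remainder 11
34 ÷ 11 → quotient 3, remainder 1
11 ÷ 1 → quotient 11, remainder 0

11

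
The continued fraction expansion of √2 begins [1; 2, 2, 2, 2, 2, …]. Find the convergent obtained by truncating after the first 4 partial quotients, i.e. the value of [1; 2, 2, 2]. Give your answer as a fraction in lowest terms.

17/12

Use the convergent recurrence hₖ = aₖ·hₖ₋₁ + hₖ₋₂ (and likewise for the denominators kₖ):
a_0 = 1: 1/1
a_1 = 2: 3/2
a_2 = 2: 7/5
a_3 = 2: 17/12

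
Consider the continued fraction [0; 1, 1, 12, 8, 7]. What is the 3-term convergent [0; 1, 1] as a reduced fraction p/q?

Use the convergent recurrence hₖ = aₖ·hₖ₋₁ + hₖ₋₂ (and likewise for the denominators kₖ):
a_0 = 0: 0/1
a_1 = 1: 1/1
a_2 = 1: 1/2

1/2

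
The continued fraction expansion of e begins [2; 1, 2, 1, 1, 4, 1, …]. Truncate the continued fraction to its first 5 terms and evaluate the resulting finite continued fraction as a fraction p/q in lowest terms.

19/7

a_0 = 2: 2/1
a_1 = 1: 3/1
a_2 = 2: 8/3
a_3 = 1: 11/4
a_4 = 1: 19/7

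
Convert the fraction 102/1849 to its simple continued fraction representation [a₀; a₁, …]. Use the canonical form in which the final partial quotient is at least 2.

[0; 18, 7, 1, 5, 2]

102 = 0·1849 + 102, so a_0 = 0
1849 = 18·102 + 13, so a_1 = 18
102 = 7·13 + 11, so a_2 = 7
13 = 1·11 + 2, so a_3 = 1
11 = 5·2 + 1, so a_4 = 5
2 = 2·1 + 0, so a_5 = 2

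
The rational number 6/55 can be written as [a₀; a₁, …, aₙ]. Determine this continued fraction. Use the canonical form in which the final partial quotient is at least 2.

[0; 9, 6]

6 = 0·55 + 6, so a_0 = 0
55 = 9·6 + 1, so a_1 = 9
6 = 6·1 + 0, so a_2 = 6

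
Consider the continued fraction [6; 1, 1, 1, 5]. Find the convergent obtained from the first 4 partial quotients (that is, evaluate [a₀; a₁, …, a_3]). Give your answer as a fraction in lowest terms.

20/3

Use the convergent recurrence hₖ = aₖ·hₖ₋₁ + hₖ₋₂ (and likewise for the denominators kₖ):
a_0 = 6: 6/1
a_1 = 1: 7/1
a_2 = 1: 13/2
a_3 = 1: 20/3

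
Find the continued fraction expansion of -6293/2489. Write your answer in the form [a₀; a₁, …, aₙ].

-6293 ÷ 2489 → quotient -3, remainder 1174
2489 ÷ 1174 → quotient 2, remainder 141
1174 ÷ 141 → quotient 8, remainder 46
141 ÷ 46 → quotient 3, remainder 3
46 ÷ 3 → quotient 15, remainder 1
3 ÷ 1 → quotient 3, remainder 0

[-3; 2, 8, 3, 15, 3]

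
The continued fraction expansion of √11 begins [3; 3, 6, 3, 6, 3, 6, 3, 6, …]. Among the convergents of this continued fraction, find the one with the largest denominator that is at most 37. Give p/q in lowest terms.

63/19

a_0 = 3: 3/1  (≤ bound)
a_1 = 3: 10/3  (≤ bound)
a_2 = 6: 63/19  (≤ bound)
a_3 = 3: 199/60  (> 37, stop)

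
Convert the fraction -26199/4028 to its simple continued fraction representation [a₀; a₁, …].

[-7; 2, 58, 1, 2, 1, 3, 2]

-26199 ÷ 4028 → quotient -7, remainder 1997
4028 ÷ 1997 → quotient 2, remainder 34
1997 ÷ 34 → quotient 58, remainder 25
34 ÷ 25 → quotient 1, remainder 9
25 ÷ 9 → quotient 2, remainder 7
9 ÷ 7 → quotient 1, remainder 2
7 ÷ 2 → quotient 3, remainder 1
2 ÷ 1 → quotient 2, remainder 0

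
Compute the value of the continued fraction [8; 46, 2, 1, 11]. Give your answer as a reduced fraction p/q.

Starting at the tail and folding back:
Start with 11.
1 + 1/(11/1) = 1 + 1/11 = 12/11
2 + 1/(12/11) = 2 + 11/12 = 35/12
46 + 1/(35/12) = 46 + 12/35 = 1622/35
8 + 1/(1622/35) = 8 + 35/1622 = 13011/1622

13011/1622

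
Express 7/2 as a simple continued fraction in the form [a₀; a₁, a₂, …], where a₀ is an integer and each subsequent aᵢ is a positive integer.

⌊7/2⌋ = 3, remainder 1
⌊2/1⌋ = 2, remainder 0

[3; 2]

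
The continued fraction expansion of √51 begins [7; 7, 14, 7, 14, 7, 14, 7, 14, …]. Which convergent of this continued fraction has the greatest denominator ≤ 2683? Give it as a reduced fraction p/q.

4999/700

a_0 = 7: 7/1  (≤ bound)
a_1 = 7: 50/7  (≤ bound)
a_2 = 14: 707/99  (≤ bound)
a_3 = 7: 4999/700  (≤ bound)
a_4 = 14: 70693/9899  (> 2683, stop)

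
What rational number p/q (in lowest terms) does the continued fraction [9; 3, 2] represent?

65/7

Start with 2.
3 + 1/(2/1) = 3 + 1/2 = 7/2
9 + 1/(7/2) = 9 + 2/7 = 65/7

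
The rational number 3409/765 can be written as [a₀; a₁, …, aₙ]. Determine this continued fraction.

⌊3409/765⌋ = 4, remainder 349
⌊765/349⌋ = 2, remainder 67
⌊349/67⌋ = 5, remainder 14
⌊67/14⌋ = 4, remainder 11
⌊14/11⌋ = 1, remainder 3
⌊11/3⌋ = 3, remainder 2
⌊3/2⌋ = 1, remainder 1
⌊2/1⌋ = 2, remainder 0

[4; 2, 5, 4, 1, 3, 1, 2]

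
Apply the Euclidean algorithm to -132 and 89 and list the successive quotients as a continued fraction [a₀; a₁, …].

-132 = -2·89 + 46, so a_0 = -2
89 = 1·46 + 43, so a_1 = 1
46 = 1·43 + 3, so a_2 = 1
43 = 14·3 + 1, so a_3 = 14
3 = 3·1 + 0, so a_4 = 3

[-2; 1, 1, 14, 3]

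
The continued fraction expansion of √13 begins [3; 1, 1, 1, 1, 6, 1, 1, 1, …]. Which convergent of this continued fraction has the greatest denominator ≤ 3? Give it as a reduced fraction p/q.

a_0 = 3: 3/1  (≤ bound)
a_1 = 1: 4/1  (≤ bound)
a_2 = 1: 7/2  (≤ bound)
a_3 = 1: 11/3  (≤ bound)
a_4 = 1: 18/5  (> 3, stop)

11/3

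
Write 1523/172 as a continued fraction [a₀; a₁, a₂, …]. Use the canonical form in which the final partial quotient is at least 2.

1523 = 8·172 + 147, so a_0 = 8
172 = 1·147 + 25, so a_1 = 1
147 = 5·25 + 22, so a_2 = 5
25 = 1·22 + 3, so a_3 = 1
22 = 7·3 + 1, so a_4 = 7
3 = 3·1 + 0, so a_5 = 3

[8; 1, 5, 1, 7, 3]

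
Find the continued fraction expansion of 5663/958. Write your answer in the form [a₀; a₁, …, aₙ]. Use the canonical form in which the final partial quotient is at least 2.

[5; 1, 10, 3, 1, 2, 3, 2]

Apply division with remainder until the remainder is 0:
5663 ÷ 958 → quotient 5, remainder 873
958 ÷ 873 → quotient 1, remainder 85
873 ÷ 85 → quotient 10, remainder 23
85 ÷ 23 → quotient 3, remainder 16
23 ÷ 16 → quotient 1, remainder 7
16 ÷ 7 → quotient 2, remainder 2
7 ÷ 2 → quotient 3, remainder 1
2 ÷ 1 → quotient 2, remainder 0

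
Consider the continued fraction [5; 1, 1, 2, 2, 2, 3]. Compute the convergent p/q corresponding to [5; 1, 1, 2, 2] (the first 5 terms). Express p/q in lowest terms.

67/12

Start with 2.
2 + 1/(2/1) = 2 + 1/2 = 5/2
1 + 1/(5/2) = 1 + 2/5 = 7/5
1 + 1/(7/5) = 1 + 5/7 = 12/7
5 + 1/(12/7) = 5 + 7/12 = 67/12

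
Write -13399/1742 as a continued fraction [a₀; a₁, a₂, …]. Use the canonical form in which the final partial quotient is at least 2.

-13399 = -8·1742 + 537, so a_0 = -8
1742 = 3·537 + 131, so a_1 = 3
537 = 4·131 + 13, so a_2 = 4
131 = 10·13 + 1, so a_3 = 10
13 = 13·1 + 0, so a_4 = 13

[-8; 3, 4, 10, 13]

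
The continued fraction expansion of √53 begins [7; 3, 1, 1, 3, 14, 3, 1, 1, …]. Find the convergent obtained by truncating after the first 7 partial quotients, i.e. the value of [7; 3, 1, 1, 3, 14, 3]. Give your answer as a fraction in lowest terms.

a_0 = 7: 7/1
a_1 = 3: 22/3
a_2 = 1: 29/4
a_3 = 1: 51/7
a_4 = 3: 182/25
a_5 = 14: 2599/357
a_6 = 3: 7979/1096

7979/1096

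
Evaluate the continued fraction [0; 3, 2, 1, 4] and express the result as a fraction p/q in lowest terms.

14/47

a_0 = 0: 0/1
a_1 = 3: 1/3
a_2 = 2: 2/7
a_3 = 1: 3/10
a_4 = 4: 14/47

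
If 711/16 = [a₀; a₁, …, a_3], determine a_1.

2

711 = 44·16 + 7, so a_0 = 44
16 = 2·7 + 2, so a_1 = 2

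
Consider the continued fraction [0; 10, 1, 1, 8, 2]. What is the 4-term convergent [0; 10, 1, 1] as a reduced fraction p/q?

Starting at the tail and folding back:
Start with 1.
1 + 1/(1/1) = 1 + 1/1 = 2/1
10 + 1/(2/1) = 10 + 1/2 = 21/2
0 + 1/(21/2) = 0 + 2/21 = 2/21

2/21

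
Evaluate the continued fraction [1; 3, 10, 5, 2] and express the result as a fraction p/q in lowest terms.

459/347

Start with 2.
5 + 1/(2/1) = 5 + 1/2 = 11/2
10 + 1/(11/2) = 10 + 2/11 = 112/11
3 + 1/(112/11) = 3 + 11/112 = 347/112
1 + 1/(347/112) = 1 + 112/347 = 459/347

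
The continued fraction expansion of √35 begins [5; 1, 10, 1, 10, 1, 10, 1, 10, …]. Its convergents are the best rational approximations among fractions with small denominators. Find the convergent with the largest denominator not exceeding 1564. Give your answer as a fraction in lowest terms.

a_0 = 5: 5/1  (≤ bound)
a_1 = 1: 6/1  (≤ bound)
a_2 = 10: 65/11  (≤ bound)
a_3 = 1: 71/12  (≤ bound)
a_4 = 10: 775/131  (≤ bound)
a_5 = 1: 846/143  (≤ bound)
a_6 = 10: 9235/1561  (≤ bound)
a_7 = 1: 10081/1704  (> 1564, stop)

9235/1561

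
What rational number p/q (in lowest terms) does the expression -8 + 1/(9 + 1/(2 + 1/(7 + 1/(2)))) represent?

-2392/303

Compute successive convergents:
a_0 = -8: -8/1
a_1 = 9: -71/9
a_2 = 2: -150/19
a_3 = 7: -1121/142
a_4 = 2: -2392/303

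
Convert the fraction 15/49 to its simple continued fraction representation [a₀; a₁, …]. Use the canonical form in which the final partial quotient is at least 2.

[0; 3, 3, 1, 3]

15 ÷ 49 → quotient 0, remainder 15
49 ÷ 15 → quotient 3, remainder 4
15 ÷ 4 → quotient 3, remainder 3
4 ÷ 3 → quotient 1, remainder 1
3 ÷ 1 → quotient 3, remainder 0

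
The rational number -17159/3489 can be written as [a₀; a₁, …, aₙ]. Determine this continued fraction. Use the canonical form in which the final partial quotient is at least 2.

[-5; 12, 5, 57]

Repeatedly divide and take the remainder:
-17159 = -5·3489 + 286, so a_0 = -5
3489 = 12·286 + 57, so a_1 = 12
286 = 5·57 + 1, so a_2 = 5
57 = 57·1 + 0, so a_3 = 57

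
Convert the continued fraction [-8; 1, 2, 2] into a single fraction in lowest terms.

-51/7

Start with 2.
2 + 1/(2/1) = 2 + 1/2 = 5/2
1 + 1/(5/2) = 1 + 2/5 = 7/5
-8 + 1/(7/5) = -8 + 5/7 = -51/7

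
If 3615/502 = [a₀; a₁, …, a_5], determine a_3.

32

⌊3615/502⌋ = 7, remainder 101
⌊502/101⌋ = 4, remainder 98
⌊101/98⌋ = 1, remainder 3
⌊98/3⌋ = 32, remainder 2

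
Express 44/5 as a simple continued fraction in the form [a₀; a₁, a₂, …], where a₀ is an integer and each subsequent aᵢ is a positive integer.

[8; 1, 4]

⌊44/5⌋ = 8, remainder 4
⌊5/4⌋ = 1, remainder 1
⌊4/1⌋ = 4, remainder 0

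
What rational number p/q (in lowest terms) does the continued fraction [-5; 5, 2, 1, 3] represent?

-284/59

a_0 = -5: -5/1
a_1 = 5: -24/5
a_2 = 2: -53/11
a_3 = 1: -77/16
a_4 = 3: -284/59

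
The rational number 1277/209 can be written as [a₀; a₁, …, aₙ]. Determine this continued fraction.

1277 = 6·209 + 23, so a_0 = 6
209 = 9·23 + 2, so a_1 = 9
23 = 11·2 + 1, so a_2 = 11
2 = 2·1 + 0, so a_3 = 2

[6; 9, 11, 2]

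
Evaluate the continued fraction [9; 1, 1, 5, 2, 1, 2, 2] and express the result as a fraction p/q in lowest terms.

2128/223

Start with 2.
2 + 1/(2/1) = 2 + 1/2 = 5/2
1 + 1/(5/2) = 1 + 2/5 = 7/5
2 + 1/(7/5) = 2 + 5/7 = 19/7
5 + 1/(19/7) = 5 + 7/19 = 102/19
1 + 1/(102/19) = 1 + 19/102 = 121/102
1 + 1/(121/102) = 1 + 102/121 = 223/121
9 + 1/(223/121) = 9 + 121/223 = 2128/223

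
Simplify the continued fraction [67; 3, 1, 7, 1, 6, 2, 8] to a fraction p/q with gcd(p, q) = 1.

294385/4377

Collapse the nested fraction from the inside out:
Start with 8.
2 + 1/(8/1) = 2 + 1/8 = 17/8
6 + 1/(17/8) = 6 + 8/17 = 110/17
1 + 1/(110/17) = 1 + 17/110 = 127/110
7 + 1/(127/110) = 7 + 110/127 = 999/127
1 + 1/(999/127) = 1 + 127/999 = 1126/999
3 + 1/(1126/999) = 3 + 999/1126 = 4377/1126
67 + 1/(4377/1126) = 67 + 1126/4377 = 294385/4377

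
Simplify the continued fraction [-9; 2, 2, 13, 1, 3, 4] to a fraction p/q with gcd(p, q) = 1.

a_0 = -9: -9/1
a_1 = 2: -17/2
a_2 = 2: -43/5
a_3 = 13: -576/67
a_4 = 1: -619/72
a_5 = 3: -2433/283
a_6 = 4: -10351/1204

-10351/1204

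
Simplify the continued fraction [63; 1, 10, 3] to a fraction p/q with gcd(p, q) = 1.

Use the convergent recurrence hₖ = aₖ·hₖ₋₁ + hₖ₋₂ (and likewise for the denominators kₖ):
a_0 = 63: 63/1
a_1 = 1: 64/1
a_2 = 10: 703/11
a_3 = 3: 2173/34

2173/34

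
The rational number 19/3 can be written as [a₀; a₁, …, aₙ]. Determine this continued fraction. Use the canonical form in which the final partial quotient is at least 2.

[6; 3]

19 = 6·3 + 1, so a_0 = 6
3 = 3·1 + 0, so a_1 = 3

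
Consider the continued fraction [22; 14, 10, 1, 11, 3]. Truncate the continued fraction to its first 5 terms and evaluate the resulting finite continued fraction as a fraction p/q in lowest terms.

40743/1846

a_0 = 22: 22/1
a_1 = 14: 309/14
a_2 = 10: 3112/141
a_3 = 1: 3421/155
a_4 = 11: 40743/1846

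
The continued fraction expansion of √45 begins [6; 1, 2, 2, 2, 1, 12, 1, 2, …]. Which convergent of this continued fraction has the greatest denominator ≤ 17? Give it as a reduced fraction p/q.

114/17

a_0 = 6: 6/1  (≤ bound)
a_1 = 1: 7/1  (≤ bound)
a_2 = 2: 20/3  (≤ bound)
a_3 = 2: 47/7  (≤ bound)
a_4 = 2: 114/17  (≤ bound)
a_5 = 1: 161/24  (> 17, stop)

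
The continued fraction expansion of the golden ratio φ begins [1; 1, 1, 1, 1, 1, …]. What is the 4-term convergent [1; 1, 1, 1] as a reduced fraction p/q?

a_0 = 1: 1/1
a_1 = 1: 2/1
a_2 = 1: 3/2
a_3 = 1: 5/3

5/3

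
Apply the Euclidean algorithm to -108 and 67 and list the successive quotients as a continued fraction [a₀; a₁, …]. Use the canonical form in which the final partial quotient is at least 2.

Run the Euclidean algorithm, recording each quotient:
⌊-108/67⌋ = -2, remainder 26
⌊67/26⌋ = 2, remainder 15
⌊26/15⌋ = 1, remainder 11
⌊15/11⌋ = 1, remainder 4
⌊11/4⌋ = 2, remainder 3
⌊4/3⌋ = 1, remainder 1
⌊3/1⌋ = 3, remainder 0

[-2; 2, 1, 1, 2, 1, 3]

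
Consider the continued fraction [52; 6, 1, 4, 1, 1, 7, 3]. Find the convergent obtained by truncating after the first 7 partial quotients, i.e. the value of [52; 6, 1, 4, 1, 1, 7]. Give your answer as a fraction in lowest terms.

Starting at the tail and folding back:
Start with 7.
1 + 1/(7/1) = 1 + 1/7 = 8/7
1 + 1/(8/7) = 1 + 7/8 = 15/8
4 + 1/(15/8) = 4 + 8/15 = 68/15
1 + 1/(68/15) = 1 + 15/68 = 83/68
6 + 1/(83/68) = 6 + 68/83 = 566/83
52 + 1/(566/83) = 52 + 83/566 = 29515/566

29515/566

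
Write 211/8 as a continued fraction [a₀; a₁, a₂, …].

211 ÷ 8 → quotient 26, remainder 3
8 ÷ 3 → quotient 2, remainder 2
3 ÷ 2 → quotient 1, remainder 1
2 ÷ 1 → quotient 2, remainder 0

[26; 2, 1, 2]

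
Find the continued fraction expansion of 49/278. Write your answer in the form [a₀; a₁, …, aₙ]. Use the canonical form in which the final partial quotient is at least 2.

Run the Euclidean algorithm, recording each quotient:
⌊49/278⌋ = 0, remainder 49
⌊278/49⌋ = 5, remainder 33
⌊49/33⌋ = 1, remainder 16
⌊33/16⌋ = 2, remainder 1
⌊16/1⌋ = 16, remainder 0

[0; 5, 1, 2, 16]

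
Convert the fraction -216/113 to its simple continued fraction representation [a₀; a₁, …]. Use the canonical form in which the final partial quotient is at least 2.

[-2; 11, 3, 3]

-216 = -2·113 + 10, so a_0 = -2
113 = 11·10 + 3, so a_1 = 11
10 = 3·3 + 1, so a_2 = 3
3 = 3·1 + 0, so a_3 = 3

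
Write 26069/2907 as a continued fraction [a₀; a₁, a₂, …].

[8; 1, 29, 1, 12, 2, 3]

Apply division with remainder until the remainder is 0:
26069 = 8·2907 + 2813, so a_0 = 8
2907 = 1·2813 + 94, so a_1 = 1
2813 = 29·94 + 87, so a_2 = 29
94 = 1·87 + 7, so a_3 = 1
87 = 12·7 + 3, so a_4 = 12
7 = 2·3 + 1, so a_5 = 2
3 = 3·1 + 0, so a_6 = 3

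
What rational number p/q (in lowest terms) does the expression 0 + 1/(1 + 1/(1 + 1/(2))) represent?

Use the convergent recurrence hₖ = aₖ·hₖ₋₁ + hₖ₋₂ (and likewise for the denominators kₖ):
a_0 = 0: 0/1
a_1 = 1: 1/1
a_2 = 1: 1/2
a_3 = 2: 3/5

3/5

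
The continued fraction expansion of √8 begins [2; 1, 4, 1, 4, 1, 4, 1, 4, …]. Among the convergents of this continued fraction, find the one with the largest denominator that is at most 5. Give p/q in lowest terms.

List convergents until the denominator exceeds the bound:
a_0 = 2: 2/1  (≤ bound)
a_1 = 1: 3/1  (≤ bound)
a_2 = 4: 14/5  (≤ bound)
a_3 = 1: 17/6  (> 5, stop)

14/5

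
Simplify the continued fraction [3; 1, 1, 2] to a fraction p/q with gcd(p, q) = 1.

18/5

Start with 2.
1 + 1/(2/1) = 1 + 1/2 = 3/2
1 + 1/(3/2) = 1 + 2/3 = 5/3
3 + 1/(5/3) = 3 + 3/5 = 18/5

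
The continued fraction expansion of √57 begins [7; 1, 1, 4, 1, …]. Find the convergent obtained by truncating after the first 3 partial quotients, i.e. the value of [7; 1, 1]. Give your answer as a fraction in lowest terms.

15/2

Build up convergents one term at a time:
a_0 = 7: 7/1
a_1 = 1: 8/1
a_2 = 1: 15/2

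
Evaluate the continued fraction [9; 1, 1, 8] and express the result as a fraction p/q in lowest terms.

a_0 = 9: 9/1
a_1 = 1: 10/1
a_2 = 1: 19/2
a_3 = 8: 162/17

162/17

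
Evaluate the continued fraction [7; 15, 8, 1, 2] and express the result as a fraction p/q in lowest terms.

a_0 = 7: 7/1
a_1 = 15: 106/15
a_2 = 8: 855/121
a_3 = 1: 961/136
a_4 = 2: 2777/393

2777/393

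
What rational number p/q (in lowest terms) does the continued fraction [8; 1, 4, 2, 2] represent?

Collapse the nested fraction from the inside out:
Start with 2.
2 + 1/(2/1) = 2 + 1/2 = 5/2
4 + 1/(5/2) = 4 + 2/5 = 22/5
1 + 1/(22/5) = 1 + 5/22 = 27/22
8 + 1/(27/22) = 8 + 22/27 = 238/27

238/27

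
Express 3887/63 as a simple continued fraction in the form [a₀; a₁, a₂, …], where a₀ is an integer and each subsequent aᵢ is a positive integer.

Apply division with remainder until the remainder is 0:
3887 = 61·63 + 44, so a_0 = 61
63 = 1·44 + 19, so a_1 = 1
44 = 2·19 + 6, so a_2 = 2
19 = 3·6 + 1, so a_3 = 3
6 = 6·1 + 0, so a_4 = 6

[61; 1, 2, 3, 6]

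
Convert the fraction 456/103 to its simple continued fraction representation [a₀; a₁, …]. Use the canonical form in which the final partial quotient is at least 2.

Apply division with remainder until the remainder is 0:
⌊456/103⌋ = 4, remainder 44
⌊103/44⌋ = 2, remainder 15
⌊44/15⌋ = 2, remainder 14
⌊15/14⌋ = 1, remainder 1
⌊14/1⌋ = 14, remainder 0

[4; 2, 2, 1, 14]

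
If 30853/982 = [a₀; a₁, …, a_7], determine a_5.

3

30853 ÷ 982 → quotient 31, remainder 411
982 ÷ 411 → quotient 2, remainder 160
411 ÷ 160 → quotient 2, remainder 91
160 ÷ 91 → quotient 1, remainder 69
91 ÷ 69 → quotient 1, remainder 22
69 ÷ 22 → quotient 3, remainder 3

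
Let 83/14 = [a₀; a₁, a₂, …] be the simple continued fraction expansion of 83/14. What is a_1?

Run the Euclidean algorithm, recording each quotient:
83 = 5·14 + 13, so a_0 = 5
14 = 1·13 + 1, so a_1 = 1

1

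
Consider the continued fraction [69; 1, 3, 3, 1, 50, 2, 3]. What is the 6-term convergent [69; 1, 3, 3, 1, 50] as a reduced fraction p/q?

60207/863

Work from the innermost term outward:
Start with 50.
1 + 1/(50/1) = 1 + 1/50 = 51/50
3 + 1/(51/50) = 3 + 50/51 = 203/51
3 + 1/(203/51) = 3 + 51/203 = 660/203
1 + 1/(660/203) = 1 + 203/660 = 863/660
69 + 1/(863/660) = 69 + 660/863 = 60207/863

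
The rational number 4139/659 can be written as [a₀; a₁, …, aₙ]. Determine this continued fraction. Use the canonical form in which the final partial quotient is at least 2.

[6; 3, 1, 1, 3, 1, 1, 11]

⌊4139/659⌋ = 6, remainder 185
⌊659/185⌋ = 3, remainder 104
⌊185/104⌋ = 1, remainder 81
⌊104/81⌋ = 1, remainder 23
⌊81/23⌋ = 3, remainder 12
⌊23/12⌋ = 1, remainder 11
⌊12/11⌋ = 1, remainder 1
⌊11/1⌋ = 11, remainder 0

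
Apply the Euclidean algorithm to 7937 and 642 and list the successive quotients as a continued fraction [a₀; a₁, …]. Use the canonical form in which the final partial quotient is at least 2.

⌊7937/642⌋ = 12, remainder 233
⌊642/233⌋ = 2, remainder 176
⌊233/176⌋ = 1, remainder 57
⌊176/57⌋ = 3, remainder 5
⌊57/5⌋ = 11, remainder 2
⌊5/2⌋ = 2, remainder 1
⌊2/1⌋ = 2, remainder 0

[12; 2, 1, 3, 11, 2, 2]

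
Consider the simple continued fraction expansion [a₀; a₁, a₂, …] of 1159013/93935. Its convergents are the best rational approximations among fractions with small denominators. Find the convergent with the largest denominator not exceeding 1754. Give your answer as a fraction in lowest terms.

802/65

a_0 = 12: 12/1  (≤ bound)
a_1 = 2: 25/2  (≤ bound)
a_2 = 1: 37/3  (≤ bound)
a_3 = 21: 802/65  (≤ bound)
a_4 = 57: 45751/3708  (> 1754, stop)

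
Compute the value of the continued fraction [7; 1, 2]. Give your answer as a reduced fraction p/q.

Start with 2.
1 + 1/(2/1) = 1 + 1/2 = 3/2
7 + 1/(3/2) = 7 + 2/3 = 23/3

23/3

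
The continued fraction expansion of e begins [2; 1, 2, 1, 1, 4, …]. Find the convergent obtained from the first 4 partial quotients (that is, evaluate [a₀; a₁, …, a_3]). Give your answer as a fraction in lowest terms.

11/4

Start with 1.
2 + 1/(1/1) = 2 + 1/1 = 3/1
1 + 1/(3/1) = 1 + 1/3 = 4/3
2 + 1/(4/3) = 2 + 3/4 = 11/4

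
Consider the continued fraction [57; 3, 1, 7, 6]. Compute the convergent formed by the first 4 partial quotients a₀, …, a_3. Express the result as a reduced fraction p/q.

Compute successive convergents:
a_0 = 57: 57/1
a_1 = 3: 172/3
a_2 = 1: 229/4
a_3 = 7: 1775/31

1775/31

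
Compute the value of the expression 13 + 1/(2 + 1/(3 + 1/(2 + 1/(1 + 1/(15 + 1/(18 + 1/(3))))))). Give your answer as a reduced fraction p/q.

267677/19924

Starting at the tail and folding back:
Start with 3.
18 + 1/(3/1) = 18 + 1/3 = 55/3
15 + 1/(55/3) = 15 + 3/55 = 828/55
1 + 1/(828/55) = 1 + 55/828 = 883/828
2 + 1/(883/828) = 2 + 828/883 = 2594/883
3 + 1/(2594/883) = 3 + 883/2594 = 8665/2594
2 + 1/(8665/2594) = 2 + 2594/8665 = 19924/8665
13 + 1/(19924/8665) = 13 + 8665/19924 = 267677/19924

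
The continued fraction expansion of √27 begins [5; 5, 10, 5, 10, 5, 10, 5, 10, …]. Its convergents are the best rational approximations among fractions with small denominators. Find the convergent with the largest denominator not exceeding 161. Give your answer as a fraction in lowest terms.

a_0 = 5: 5/1  (≤ bound)
a_1 = 5: 26/5  (≤ bound)
a_2 = 10: 265/51  (≤ bound)
a_3 = 5: 1351/260  (> 161, stop)

265/51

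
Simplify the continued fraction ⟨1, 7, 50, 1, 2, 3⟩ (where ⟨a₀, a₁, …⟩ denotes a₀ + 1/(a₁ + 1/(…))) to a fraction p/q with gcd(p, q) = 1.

4066/3559

a_0 = 1: 1/1
a_1 = 7: 8/7
a_2 = 50: 401/351
a_3 = 1: 409/358
a_4 = 2: 1219/1067
a_5 = 3: 4066/3559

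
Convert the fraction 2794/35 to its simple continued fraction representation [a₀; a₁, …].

Repeatedly divide and take the remainder:
⌊2794/35⌋ = 79, remainder 29
⌊35/29⌋ = 1, remainder 6
⌊29/6⌋ = 4, remainder 5
⌊6/5⌋ = 1, remainder 1
⌊5/1⌋ = 5, remainder 0

[79; 1, 4, 1, 5]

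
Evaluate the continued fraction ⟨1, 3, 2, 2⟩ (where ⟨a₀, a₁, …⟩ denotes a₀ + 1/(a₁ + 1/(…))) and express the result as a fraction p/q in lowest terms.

Start with 2.
2 + 1/(2/1) = 2 + 1/2 = 5/2
3 + 1/(5/2) = 3 + 2/5 = 17/5
1 + 1/(17/5) = 1 + 5/17 = 22/17

22/17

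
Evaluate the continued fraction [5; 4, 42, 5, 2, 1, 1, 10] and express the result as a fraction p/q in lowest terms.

a_0 = 5: 5/1
a_1 = 4: 21/4
a_2 = 42: 887/169
a_3 = 5: 4456/849
a_4 = 2: 9799/1867
a_5 = 1: 14255/2716
a_6 = 1: 24054/4583
a_7 = 10: 254795/48546

254795/48546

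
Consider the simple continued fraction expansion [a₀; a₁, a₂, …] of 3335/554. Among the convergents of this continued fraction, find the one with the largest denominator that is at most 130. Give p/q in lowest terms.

608/101

List convergents until the denominator exceeds the bound:
a_0 = 6: 6/1  (≤ bound)
a_1 = 50: 301/50  (≤ bound)
a_2 = 2: 608/101  (≤ bound)
a_3 = 1: 909/151  (> 130, stop)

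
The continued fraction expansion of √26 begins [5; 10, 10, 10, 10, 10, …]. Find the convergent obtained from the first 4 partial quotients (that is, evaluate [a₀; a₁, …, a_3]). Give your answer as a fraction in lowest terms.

Start with 10.
10 + 1/(10/1) = 10 + 1/10 = 101/10
10 + 1/(101/10) = 10 + 10/101 = 1020/101
5 + 1/(1020/101) = 5 + 101/1020 = 5201/1020

5201/1020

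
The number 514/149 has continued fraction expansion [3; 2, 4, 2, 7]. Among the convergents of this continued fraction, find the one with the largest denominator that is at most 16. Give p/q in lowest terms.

31/9

List convergents until the denominator exceeds the bound:
a_0 = 3: 3/1  (≤ bound)
a_1 = 2: 7/2  (≤ bound)
a_2 = 4: 31/9  (≤ bound)
a_3 = 2: 69/20  (> 16, stop)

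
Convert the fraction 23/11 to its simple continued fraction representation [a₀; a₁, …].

Run the Euclidean algorithm, recording each quotient:
23 = 2·11 + 1, so a_0 = 2
11 = 11·1 + 0, so a_1 = 11

[2; 11]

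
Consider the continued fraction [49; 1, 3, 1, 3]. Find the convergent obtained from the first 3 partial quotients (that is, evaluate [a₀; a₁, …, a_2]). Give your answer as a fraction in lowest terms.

a_0 = 49: 49/1
a_1 = 1: 50/1
a_2 = 3: 199/4

199/4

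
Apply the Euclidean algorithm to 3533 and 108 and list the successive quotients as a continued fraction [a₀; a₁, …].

[32; 1, 2, 2, 15]

3533 ÷ 108 → quotient 32, remainder 77
108 ÷ 77 → quotient 1, remainder 31
77 ÷ 31 → quotient 2, remainder 15
31 ÷ 15 → quotient 2, remainder 1
15 ÷ 1 → quotient 15, remainder 0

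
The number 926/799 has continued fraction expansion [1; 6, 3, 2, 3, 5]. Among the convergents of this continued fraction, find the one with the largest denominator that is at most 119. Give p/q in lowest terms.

51/44

a_0 = 1: 1/1  (≤ bound)
a_1 = 6: 7/6  (≤ bound)
a_2 = 3: 22/19  (≤ bound)
a_3 = 2: 51/44  (≤ bound)
a_4 = 3: 175/151  (> 119, stop)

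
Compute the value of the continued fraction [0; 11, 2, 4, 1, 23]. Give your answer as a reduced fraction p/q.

Start with 23.
1 + 1/(23/1) = 1 + 1/23 = 24/23
4 + 1/(24/23) = 4 + 23/24 = 119/24
2 + 1/(119/24) = 2 + 24/119 = 262/119
11 + 1/(262/119) = 11 + 119/262 = 3001/262
0 + 1/(3001/262) = 0 + 262/3001 = 262/3001

262/3001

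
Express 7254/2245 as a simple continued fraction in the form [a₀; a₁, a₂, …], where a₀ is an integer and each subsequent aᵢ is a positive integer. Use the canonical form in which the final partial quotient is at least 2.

7254 ÷ 2245 → quotient 3, remainder 519
2245 ÷ 519 → quotient 4, remainder 169
519 ÷ 169 → quotient 3, remainder 12
169 ÷ 12 → quotient 14, remainder 1
12 ÷ 1 → quotient 12, remainder 0

[3; 4, 3, 14, 12]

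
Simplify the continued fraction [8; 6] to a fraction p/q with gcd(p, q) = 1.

Start with 6.
8 + 1/(6/1) = 8 + 1/6 = 49/6

49/6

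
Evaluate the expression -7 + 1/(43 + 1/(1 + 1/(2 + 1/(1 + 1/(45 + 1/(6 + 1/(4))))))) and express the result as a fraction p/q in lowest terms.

-1401359/200850

a_0 = -7: -7/1
a_1 = 43: -300/43
a_2 = 1: -307/44
a_3 = 2: -914/131
a_4 = 1: -1221/175
a_5 = 45: -55859/8006
a_6 = 6: -336375/48211
a_7 = 4: -1401359/200850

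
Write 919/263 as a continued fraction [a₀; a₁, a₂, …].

Apply division with remainder until the remainder is 0:
919 ÷ 263 → quotient 3, remainder 130
263 ÷ 130 → quotient 2, remainder 3
130 ÷ 3 → quotient 43, remainder 1
3 ÷ 1 → quotient 3, remainder 0

[3; 2, 43, 3]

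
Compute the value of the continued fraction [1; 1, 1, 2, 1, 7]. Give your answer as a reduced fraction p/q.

Start with 7.
1 + 1/(7/1) = 1 + 1/7 = 8/7
2 + 1/(8/7) = 2 + 7/8 = 23/8
1 + 1/(23/8) = 1 + 8/23 = 31/23
1 + 1/(31/23) = 1 + 23/31 = 54/31
1 + 1/(54/31) = 1 + 31/54 = 85/54

85/54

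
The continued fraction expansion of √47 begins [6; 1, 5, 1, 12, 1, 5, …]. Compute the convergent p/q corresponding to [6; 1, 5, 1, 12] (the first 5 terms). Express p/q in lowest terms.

Build up convergents one term at a time:
a_0 = 6: 6/1
a_1 = 1: 7/1
a_2 = 5: 41/6
a_3 = 1: 48/7
a_4 = 12: 617/90

617/90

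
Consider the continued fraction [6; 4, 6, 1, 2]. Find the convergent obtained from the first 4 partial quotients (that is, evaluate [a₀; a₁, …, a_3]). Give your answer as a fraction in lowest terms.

Use the convergent recurrence hₖ = aₖ·hₖ₋₁ + hₖ₋₂ (and likewise for the denominators kₖ):
a_0 = 6: 6/1
a_1 = 4: 25/4
a_2 = 6: 156/25
a_3 = 1: 181/29

181/29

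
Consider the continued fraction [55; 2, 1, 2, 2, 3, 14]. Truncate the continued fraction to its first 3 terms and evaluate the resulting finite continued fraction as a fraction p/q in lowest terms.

a_0 = 55: 55/1
a_1 = 2: 111/2
a_2 = 1: 166/3

166/3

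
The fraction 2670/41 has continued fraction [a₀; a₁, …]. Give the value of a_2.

Apply division with remainder until the remainder is 0:
2670 ÷ 41 → quotient 65, remainder 5
41 ÷ 5 → quotient 8, remainder 1
5 ÷ 1 → quotient 5, remainder 0

5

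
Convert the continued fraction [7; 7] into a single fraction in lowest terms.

50/7

a_0 = 7: 7/1
a_1 = 7: 50/7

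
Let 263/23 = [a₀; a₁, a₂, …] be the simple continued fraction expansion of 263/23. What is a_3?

Apply division with remainder until the remainder is 0:
263 = 11·23 + 10, so a_0 = 11
23 = 2·10 + 3, so a_1 = 2
10 = 3·3 + 1, so a_2 = 3
3 = 3·1 + 0, so a_3 = 3

3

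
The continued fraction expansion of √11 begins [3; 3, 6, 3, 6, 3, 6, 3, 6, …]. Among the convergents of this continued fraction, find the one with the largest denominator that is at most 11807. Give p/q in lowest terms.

25077/7561

List convergents until the denominator exceeds the bound:
a_0 = 3: 3/1  (≤ bound)
a_1 = 3: 10/3  (≤ bound)
a_2 = 6: 63/19  (≤ bound)
a_3 = 3: 199/60  (≤ bound)
a_4 = 6: 1257/379  (≤ bound)
a_5 = 3: 3970/1197  (≤ bound)
a_6 = 6: 25077/7561  (≤ bound)
a_7 = 3: 79201/23880  (> 11807, stop)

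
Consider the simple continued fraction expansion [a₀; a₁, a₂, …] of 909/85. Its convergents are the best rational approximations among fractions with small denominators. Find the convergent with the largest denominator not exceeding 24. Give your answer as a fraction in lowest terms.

a_0 = 10: 10/1  (≤ bound)
a_1 = 1: 11/1  (≤ bound)
a_2 = 2: 32/3  (≤ bound)
a_3 = 3: 107/10  (≤ bound)
a_4 = 1: 139/13  (≤ bound)
a_5 = 2: 385/36  (> 24, stop)

139/13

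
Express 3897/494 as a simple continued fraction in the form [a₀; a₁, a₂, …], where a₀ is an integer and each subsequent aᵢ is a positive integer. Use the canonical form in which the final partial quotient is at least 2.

[7; 1, 7, 1, 54]

3897 ÷ 494 → quotient 7, remainder 439
494 ÷ 439 → quotient 1, remainder 55
439 ÷ 55 → quotient 7, remainder 54
55 ÷ 54 → quotient 1, remainder 1
54 ÷ 1 → quotient 54, remainder 0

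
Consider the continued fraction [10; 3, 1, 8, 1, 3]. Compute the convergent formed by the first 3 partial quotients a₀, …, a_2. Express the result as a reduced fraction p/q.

41/4

Start with 1.
3 + 1/(1/1) = 3 + 1/1 = 4/1
10 + 1/(4/1) = 10 + 1/4 = 41/4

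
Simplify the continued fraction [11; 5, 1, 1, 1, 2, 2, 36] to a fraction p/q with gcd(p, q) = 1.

Work from the innermost term outward:
Start with 36.
2 + 1/(36/1) = 2 + 1/36 = 73/36
2 + 1/(73/36) = 2 + 36/73 = 182/73
1 + 1/(182/73) = 1 + 73/182 = 255/182
1 + 1/(255/182) = 1 + 182/255 = 437/255
1 + 1/(437/255) = 1 + 255/437 = 692/437
5 + 1/(692/437) = 5 + 437/692 = 3897/692
11 + 1/(3897/692) = 11 + 692/3897 = 43559/3897

43559/3897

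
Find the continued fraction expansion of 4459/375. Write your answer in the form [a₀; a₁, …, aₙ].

4459 = 11·375 + 334, so a_0 = 11
375 = 1·334 + 41, so a_1 = 1
334 = 8·41 + 6, so a_2 = 8
41 = 6·6 + 5, so a_3 = 6
6 = 1·5 + 1, so a_4 = 1
5 = 5·1 + 0, so a_5 = 5

[11; 1, 8, 6, 1, 5]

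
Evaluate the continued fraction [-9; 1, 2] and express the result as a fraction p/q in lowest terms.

-25/3

Start with 2.
1 + 1/(2/1) = 1 + 1/2 = 3/2
-9 + 1/(3/2) = -9 + 2/3 = -25/3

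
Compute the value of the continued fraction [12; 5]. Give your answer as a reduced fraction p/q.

a_0 = 12: 12/1
a_1 = 5: 61/5

61/5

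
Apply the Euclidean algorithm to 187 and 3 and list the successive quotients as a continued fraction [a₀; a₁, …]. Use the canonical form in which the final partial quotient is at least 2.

Run the Euclidean algorithm, recording each quotient:
⌊187/3⌋ = 62, remainder 1
⌊3/1⌋ = 3, remainder 0

[62; 3]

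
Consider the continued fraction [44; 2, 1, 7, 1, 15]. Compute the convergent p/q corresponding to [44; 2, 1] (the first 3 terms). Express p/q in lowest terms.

133/3

a_0 = 44: 44/1
a_1 = 2: 89/2
a_2 = 1: 133/3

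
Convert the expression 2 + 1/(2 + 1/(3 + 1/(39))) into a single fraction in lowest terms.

a_0 = 2: 2/1
a_1 = 2: 5/2
a_2 = 3: 17/7
a_3 = 39: 668/275

668/275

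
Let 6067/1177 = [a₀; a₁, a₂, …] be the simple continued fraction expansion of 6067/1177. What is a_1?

6

6067 = 5·1177 + 182, so a_0 = 5
1177 = 6·182 + 85, so a_1 = 6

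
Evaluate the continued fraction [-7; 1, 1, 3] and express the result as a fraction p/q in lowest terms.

-45/7

Start with 3.
1 + 1/(3/1) = 1 + 1/3 = 4/3
1 + 1/(4/3) = 1 + 3/4 = 7/4
-7 + 1/(7/4) = -7 + 4/7 = -45/7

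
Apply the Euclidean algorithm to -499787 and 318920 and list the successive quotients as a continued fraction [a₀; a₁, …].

[-2; 2, 3, 4, 2, 5, 58, 15]

-499787 ÷ 318920 → quotient -2, remainder 138053
318920 ÷ 138053 → quotient 2, remainder 42814
138053 ÷ 42814 → quotient 3, remainder 9611
42814 ÷ 9611 → quotient 4, remainder 4370
9611 ÷ 4370 → quotient 2, remainder 871
4370 ÷ 871 → quotient 5, remainder 15
871 ÷ 15 → quotient 58, remainder 1
15 ÷ 1 → quotient 15, remainder 0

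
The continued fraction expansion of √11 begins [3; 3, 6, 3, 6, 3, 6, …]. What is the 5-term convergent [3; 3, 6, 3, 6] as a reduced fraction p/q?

Start with 6.
3 + 1/(6/1) = 3 + 1/6 = 19/6
6 + 1/(19/6) = 6 + 6/19 = 120/19
3 + 1/(120/19) = 3 + 19/120 = 379/120
3 + 1/(379/120) = 3 + 120/379 = 1257/379

1257/379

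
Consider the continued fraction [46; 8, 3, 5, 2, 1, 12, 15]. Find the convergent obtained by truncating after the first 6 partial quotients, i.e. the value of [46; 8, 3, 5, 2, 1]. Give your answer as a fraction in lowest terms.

19555/424

Compute successive convergents:
a_0 = 46: 46/1
a_1 = 8: 369/8
a_2 = 3: 1153/25
a_3 = 5: 6134/133
a_4 = 2: 13421/291
a_5 = 1: 19555/424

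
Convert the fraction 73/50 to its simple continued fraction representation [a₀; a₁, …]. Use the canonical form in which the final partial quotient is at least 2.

Run the Euclidean algorithm, recording each quotient:
73 ÷ 50 → quotient 1, remainder 23
50 ÷ 23 → quotient 2, remainder 4
23 ÷ 4 → quotient 5, remainder 3
4 ÷ 3 → quotient 1, remainder 1
3 ÷ 1 → quotient 3, remainder 0

[1; 2, 5, 1, 3]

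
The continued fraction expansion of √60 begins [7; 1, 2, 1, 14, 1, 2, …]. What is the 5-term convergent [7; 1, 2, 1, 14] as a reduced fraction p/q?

457/59

Start with 14.
1 + 1/(14/1) = 1 + 1/14 = 15/14
2 + 1/(15/14) = 2 + 14/15 = 44/15
1 + 1/(44/15) = 1 + 15/44 = 59/44
7 + 1/(59/44) = 7 + 44/59 = 457/59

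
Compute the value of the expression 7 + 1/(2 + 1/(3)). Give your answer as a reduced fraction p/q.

52/7

Build up convergents one term at a time:
a_0 = 7: 7/1
a_1 = 2: 15/2
a_2 = 3: 52/7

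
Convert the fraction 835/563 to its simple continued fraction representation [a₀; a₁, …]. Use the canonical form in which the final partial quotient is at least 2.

[1; 2, 14, 3, 6]

Repeatedly divide and take the remainder:
835 ÷ 563 → quotient 1, remainder 272
563 ÷ 272 → quotient 2, remainder 19
272 ÷ 19 → quotient 14, remainder 6
19 ÷ 6 → quotient 3, remainder 1
6 ÷ 1 → quotient 6, remainder 0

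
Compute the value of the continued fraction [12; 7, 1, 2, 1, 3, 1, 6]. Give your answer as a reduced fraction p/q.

12105/998

a_0 = 12: 12/1
a_1 = 7: 85/7
a_2 = 1: 97/8
a_3 = 2: 279/23
a_4 = 1: 376/31
a_5 = 3: 1407/116
a_6 = 1: 1783/147
a_7 = 6: 12105/998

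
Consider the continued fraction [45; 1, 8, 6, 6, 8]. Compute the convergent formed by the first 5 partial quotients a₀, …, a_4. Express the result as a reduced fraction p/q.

Use the convergent recurrence hₖ = aₖ·hₖ₋₁ + hₖ₋₂ (and likewise for the denominators kₖ):
a_0 = 45: 45/1
a_1 = 1: 46/1
a_2 = 8: 413/9
a_3 = 6: 2524/55
a_4 = 6: 15557/339

15557/339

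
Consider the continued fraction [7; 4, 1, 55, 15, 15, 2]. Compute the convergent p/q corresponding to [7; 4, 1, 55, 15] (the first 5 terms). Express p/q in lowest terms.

a_0 = 7: 7/1
a_1 = 4: 29/4
a_2 = 1: 36/5
a_3 = 55: 2009/279
a_4 = 15: 30171/4190

30171/4190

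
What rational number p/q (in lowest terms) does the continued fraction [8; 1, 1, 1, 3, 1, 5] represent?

700/81

Start with 5.
1 + 1/(5/1) = 1 + 1/5 = 6/5
3 + 1/(6/5) = 3 + 5/6 = 23/6
1 + 1/(23/6) = 1 + 6/23 = 29/23
1 + 1/(29/23) = 1 + 23/29 = 52/29
1 + 1/(52/29) = 1 + 29/52 = 81/52
8 + 1/(81/52) = 8 + 52/81 = 700/81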